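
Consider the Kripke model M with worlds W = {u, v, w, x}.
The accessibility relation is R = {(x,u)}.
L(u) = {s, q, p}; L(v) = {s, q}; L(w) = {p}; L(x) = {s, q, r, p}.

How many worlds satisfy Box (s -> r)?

Recall that Box ψ holds at a world iff ψ holds at every accessible world, and Dia ψ holds iff ψ holds at some accessible world.
Let φ = Box (s -> r). Evaluate φ at each world:
  u (successors ∅): φ is true.
  v (successors ∅): φ is true.
  w (successors ∅): φ is true.
  x (successors {u}): φ is false.
For instance, at x:
  At x: Box (s -> r) requires s -> r at every successor {u}.
    s -> r fails at u, so Box (s -> r) is false at x.
Satisfying worlds: {u, v, w}

3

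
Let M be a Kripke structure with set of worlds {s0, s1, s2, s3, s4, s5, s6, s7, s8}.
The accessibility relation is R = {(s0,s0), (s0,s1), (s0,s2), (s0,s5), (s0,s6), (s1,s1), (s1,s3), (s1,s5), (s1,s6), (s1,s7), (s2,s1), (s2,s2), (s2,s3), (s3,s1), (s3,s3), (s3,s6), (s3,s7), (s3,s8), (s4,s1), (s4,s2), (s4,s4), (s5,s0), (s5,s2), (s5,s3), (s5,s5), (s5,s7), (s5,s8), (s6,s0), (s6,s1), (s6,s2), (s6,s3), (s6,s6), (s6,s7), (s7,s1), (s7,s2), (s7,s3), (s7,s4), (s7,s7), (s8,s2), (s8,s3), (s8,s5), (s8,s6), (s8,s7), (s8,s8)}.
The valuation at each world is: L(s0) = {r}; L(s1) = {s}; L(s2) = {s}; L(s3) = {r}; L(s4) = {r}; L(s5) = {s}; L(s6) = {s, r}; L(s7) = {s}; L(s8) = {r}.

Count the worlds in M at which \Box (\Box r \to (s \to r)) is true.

9

Let φ = \Box (\Box r \to (s \to r)). Evaluate φ at each world:
  s0 (successors {s0, s1, s2, s5, s6}): φ is true.
  s1 (successors {s1, s3, s5, s6, s7}): φ is true.
  s2 (successors {s1, s2, s3}): φ is true.
  s3 (successors {s1, s3, s6, s7, s8}): φ is true.
  s4 (successors {s1, s2, s4}): φ is true.
  s5 (successors {s0, s2, s3, s5, s7, s8}): φ is true.
  s6 (successors {s0, s1, s2, s3, s6, s7}): φ is true.
  s7 (successors {s1, s2, s3, s4, s7}): φ is true.
  s8 (successors {s2, s3, s5, s6, s7, s8}): φ is true.
For instance, at s7:
  At s7: \Box (\Box r \to (s \to r)) requires \Box r \to (s \to r) at every successor {s1, s2, s3, s4, s7}.
    At s1: \Box r \to (s \to r) is true.
    At s2: \Box r \to (s \to r) is true.
    At s3: \Box r \to (s \to r) is true.
    At s4: \Box r \to (s \to r) is true.
    At s7: \Box r \to (s \to r) is true.
  So \Box (\Box r \to (s \to r)) is true at s7.
Satisfying worlds: {s0, s1, s2, s3, s4, s5, s6, s7, s8}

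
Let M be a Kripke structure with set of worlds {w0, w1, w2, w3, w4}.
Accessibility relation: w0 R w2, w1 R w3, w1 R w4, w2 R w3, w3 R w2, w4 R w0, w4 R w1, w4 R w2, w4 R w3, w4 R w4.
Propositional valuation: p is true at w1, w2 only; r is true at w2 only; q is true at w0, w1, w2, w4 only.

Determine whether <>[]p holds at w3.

No

At w3: <>[]p requires []p at some successor in {w2}.
  At w2: []p is false.
So <>[]p is false at w3.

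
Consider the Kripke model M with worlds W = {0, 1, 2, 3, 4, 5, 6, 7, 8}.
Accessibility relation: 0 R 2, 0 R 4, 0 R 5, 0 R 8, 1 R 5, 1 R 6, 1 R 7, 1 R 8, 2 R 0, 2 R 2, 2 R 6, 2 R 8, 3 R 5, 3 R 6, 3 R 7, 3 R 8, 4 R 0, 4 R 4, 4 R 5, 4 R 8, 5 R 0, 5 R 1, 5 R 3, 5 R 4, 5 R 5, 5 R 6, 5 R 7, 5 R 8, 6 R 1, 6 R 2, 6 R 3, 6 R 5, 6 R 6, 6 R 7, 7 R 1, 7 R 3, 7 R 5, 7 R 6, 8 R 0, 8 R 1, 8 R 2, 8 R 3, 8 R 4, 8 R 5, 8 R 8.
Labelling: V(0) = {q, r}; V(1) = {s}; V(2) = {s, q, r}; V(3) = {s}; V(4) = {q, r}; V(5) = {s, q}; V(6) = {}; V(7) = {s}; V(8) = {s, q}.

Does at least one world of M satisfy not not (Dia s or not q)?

Yes

Let φ = not not (Dia s or not q). Evaluate φ at each world:
  0 (successors {2, 4, 5, 8}): φ is true.
  1 (successors {5, 6, 7, 8}): φ is true.
  2 (successors {0, 2, 6, 8}): φ is true.
  3 (successors {5, 6, 7, 8}): φ is true.
  4 (successors {0, 4, 5, 8}): φ is true.
  5 (successors {0, 1, 3, 4, 5, 6, 7, 8}): φ is true.
  6 (successors {1, 2, 3, 5, 6, 7}): φ is true.
  7 (successors {1, 3, 5, 6}): φ is true.
  8 (successors {0, 1, 2, 3, 4, 5, 8}): φ is true.
Detail at 0 (witness):
  At 0: not (Dia s or not q) is false, so not not (Dia s or not q) is true.
    At 0: Dia s or not q is true, so not (Dia s or not q) is false.
      At 0: Dia s is true, not q is false, so Dia s or not q is true.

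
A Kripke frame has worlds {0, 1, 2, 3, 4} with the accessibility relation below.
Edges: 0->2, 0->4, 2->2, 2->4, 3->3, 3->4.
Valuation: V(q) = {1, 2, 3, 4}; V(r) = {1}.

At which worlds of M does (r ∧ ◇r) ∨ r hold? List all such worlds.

1

Let φ = (r ∧ ◇r) ∨ r. Evaluate φ at each world:
  0 (successors {2, 4}): φ is false.
  1 (successors ∅): φ is true.
  2 (successors {2, 4}): φ is false.
  3 (successors {3, 4}): φ is false.
  4 (successors ∅): φ is false.
For instance, at 3:
  At 3: r ∧ ◇r is false, r is false, so (r ∧ ◇r) ∨ r is false.
    At 3: r is false, ◇r is false, so r ∧ ◇r is false.
      At 3: ◇r requires r at some successor in {3, 4}.
        At 3: r is false.
        At 4: r is false.
      So ◇r is false at 3.
Satisfying worlds: {1}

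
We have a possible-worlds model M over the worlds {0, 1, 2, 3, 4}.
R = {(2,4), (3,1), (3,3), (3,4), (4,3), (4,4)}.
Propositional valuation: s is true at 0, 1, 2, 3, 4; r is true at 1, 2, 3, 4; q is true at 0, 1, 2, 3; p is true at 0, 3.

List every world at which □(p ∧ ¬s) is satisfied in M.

Let φ = □(p ∧ ¬s). Evaluate φ at each world:
  0 (successors ∅): φ is true.
  1 (successors ∅): φ is true.
  2 (successors {4}): φ is false.
  3 (successors {1, 3, 4}): φ is false.
  4 (successors {3, 4}): φ is false.
For instance, at 2:
  At 2: □(p ∧ ¬s) requires p ∧ ¬s at every successor {4}.
    p ∧ ¬s fails at 4, so □(p ∧ ¬s) is false at 2.
Satisfying worlds: {0, 1}

0, 1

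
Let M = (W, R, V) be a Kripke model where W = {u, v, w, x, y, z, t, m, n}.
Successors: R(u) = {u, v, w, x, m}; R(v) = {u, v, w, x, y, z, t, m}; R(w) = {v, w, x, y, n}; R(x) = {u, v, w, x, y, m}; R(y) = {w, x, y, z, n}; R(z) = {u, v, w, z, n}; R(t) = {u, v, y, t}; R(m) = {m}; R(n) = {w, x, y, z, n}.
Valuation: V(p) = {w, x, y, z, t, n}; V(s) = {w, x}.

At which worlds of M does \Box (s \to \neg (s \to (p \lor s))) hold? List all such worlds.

t, m

Let φ = \Box (s \to \neg (s \to (p \lor s))). Evaluate φ at each world:
  u (successors {u, v, w, x, m}): φ is false.
  v (successors {u, v, w, x, y, z, t, m}): φ is false.
  w (successors {v, w, x, y, n}): φ is false.
  x (successors {u, v, w, x, y, m}): φ is false.
  y (successors {w, x, y, z, n}): φ is false.
  z (successors {u, v, w, z, n}): φ is false.
  t (successors {u, v, y, t}): φ is true.
  m (successors {m}): φ is true.
  n (successors {w, x, y, z, n}): φ is false.
For instance, at u:
  At u: \Box (s \to \neg (s \to (p \lor s))) requires s \to \neg (s \to (p \lor s)) at every successor {u, v, w, x, m}.
    s \to \neg (s \to (p \lor s)) fails at w, so \Box (s \to \neg (s \to (p \lor s))) is false at u.
Satisfying worlds: {t, m}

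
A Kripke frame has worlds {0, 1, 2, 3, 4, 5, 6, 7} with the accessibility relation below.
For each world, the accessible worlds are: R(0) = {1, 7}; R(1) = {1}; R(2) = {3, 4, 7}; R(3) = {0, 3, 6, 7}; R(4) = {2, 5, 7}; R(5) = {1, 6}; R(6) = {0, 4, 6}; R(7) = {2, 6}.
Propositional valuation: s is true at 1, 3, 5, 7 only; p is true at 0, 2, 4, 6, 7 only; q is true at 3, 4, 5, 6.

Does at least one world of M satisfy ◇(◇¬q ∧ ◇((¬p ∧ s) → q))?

Let φ = ◇(◇¬q ∧ ◇((¬p ∧ s) → q)). Evaluate φ at each world:
  0 (successors {1, 7}): φ is true.
  1 (successors {1}): φ is false.
  2 (successors {3, 4, 7}): φ is true.
  3 (successors {0, 3, 6, 7}): φ is true.
  4 (successors {2, 5, 7}): φ is true.
  5 (successors {1, 6}): φ is true.
  6 (successors {0, 4, 6}): φ is true.
  7 (successors {2, 6}): φ is true.
Detail at 0 (witness):
  At 0: ◇(◇¬q ∧ ◇((¬p ∧ s) → q)) requires ◇¬q ∧ ◇((¬p ∧ s) → q) at some successor in {1, 7}.
    ◇¬q ∧ ◇((¬p ∧ s) → q) holds at 7, so ◇(◇¬q ∧ ◇((¬p ∧ s) → q)) is true at 0.
      At 7: ◇¬q is true, ◇((¬p ∧ s) → q) is true, so ◇¬q ∧ ◇((¬p ∧ s) → q) is true.

Yes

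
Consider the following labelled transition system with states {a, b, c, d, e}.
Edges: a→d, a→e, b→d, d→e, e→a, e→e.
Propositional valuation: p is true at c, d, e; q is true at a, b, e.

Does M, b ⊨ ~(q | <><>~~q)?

No

At b: q | <><>~~q is true, so ~(q | <><>~~q) is false.
  At b: q is true, <><>~~q is true, so q | <><>~~q is true.
    At b: <><>~~q requires <>~~q at some successor in {d}.
      <>~~q holds at d, so <><>~~q is true at b.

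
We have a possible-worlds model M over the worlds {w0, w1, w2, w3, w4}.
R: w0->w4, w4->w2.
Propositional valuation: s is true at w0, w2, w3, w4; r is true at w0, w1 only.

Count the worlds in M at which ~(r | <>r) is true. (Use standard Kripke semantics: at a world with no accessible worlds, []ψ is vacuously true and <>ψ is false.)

3

Let φ = ~(r | <>r). Evaluate φ at each world:
  w0 (successors {w4}): φ is false.
  w1 (successors ∅): φ is false.
  w2 (successors ∅): φ is true.
  w3 (successors ∅): φ is true.
  w4 (successors {w2}): φ is true.
For instance, at w4:
  At w4: r | <>r is false, so ~(r | <>r) is true.
    At w4: r is false, <>r is false, so r | <>r is false.
      At w4: <>r requires r at some successor in {w2}.
        At w2: r is false.
      So <>r is false at w4.
Satisfying worlds: {w2, w3, w4}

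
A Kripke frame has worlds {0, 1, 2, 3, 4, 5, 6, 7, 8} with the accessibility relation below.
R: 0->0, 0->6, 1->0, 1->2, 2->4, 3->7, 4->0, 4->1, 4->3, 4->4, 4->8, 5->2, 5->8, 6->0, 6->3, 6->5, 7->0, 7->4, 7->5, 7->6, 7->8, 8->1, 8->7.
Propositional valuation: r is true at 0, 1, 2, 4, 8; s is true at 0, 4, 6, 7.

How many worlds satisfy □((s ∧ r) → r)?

9

Let φ = □((s ∧ r) → r). Evaluate φ at each world:
  0 (successors {0, 6}): φ is true.
  1 (successors {0, 2}): φ is true.
  2 (successors {4}): φ is true.
  3 (successors {7}): φ is true.
  4 (successors {0, 1, 3, 4, 8}): φ is true.
  5 (successors {2, 8}): φ is true.
  6 (successors {0, 3, 5}): φ is true.
  7 (successors {0, 4, 5, 6, 8}): φ is true.
  8 (successors {1, 7}): φ is true.
For instance, at 7:
  At 7: □((s ∧ r) → r) requires (s ∧ r) → r at every successor {0, 4, 5, 6, 8}.
    At 0: (s ∧ r) → r is true.
    At 4: (s ∧ r) → r is true.
    At 5: (s ∧ r) → r is true.
    At 6: (s ∧ r) → r is true.
    At 8: (s ∧ r) → r is true.
  So □((s ∧ r) → r) is true at 7.
Satisfying worlds: {0, 1, 2, 3, 4, 5, 6, 7, 8}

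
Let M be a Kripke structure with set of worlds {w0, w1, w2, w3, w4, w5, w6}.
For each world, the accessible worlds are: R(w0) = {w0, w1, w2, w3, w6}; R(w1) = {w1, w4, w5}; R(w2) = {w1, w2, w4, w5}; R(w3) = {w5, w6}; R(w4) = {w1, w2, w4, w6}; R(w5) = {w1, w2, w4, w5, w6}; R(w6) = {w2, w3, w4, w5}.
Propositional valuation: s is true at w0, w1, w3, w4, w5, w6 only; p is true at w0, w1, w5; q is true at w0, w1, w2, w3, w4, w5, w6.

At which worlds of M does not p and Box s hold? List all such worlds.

w3

Let φ = not p and Box s. Evaluate φ at each world:
  w0 (successors {w0, w1, w2, w3, w6}): φ is false.
  w1 (successors {w1, w4, w5}): φ is false.
  w2 (successors {w1, w2, w4, w5}): φ is false.
  w3 (successors {w5, w6}): φ is true.
  w4 (successors {w1, w2, w4, w6}): φ is false.
  w5 (successors {w1, w2, w4, w5, w6}): φ is false.
  w6 (successors {w2, w3, w4, w5}): φ is false.
For instance, at w0:
  At w0: not p is false, Box s is false, so not p and Box s is false.
    At w0: Box s requires s at every successor {w0, w1, w2, w3, w6}.
      s fails at w2, so Box s is false at w0.
Satisfying worlds: {w3}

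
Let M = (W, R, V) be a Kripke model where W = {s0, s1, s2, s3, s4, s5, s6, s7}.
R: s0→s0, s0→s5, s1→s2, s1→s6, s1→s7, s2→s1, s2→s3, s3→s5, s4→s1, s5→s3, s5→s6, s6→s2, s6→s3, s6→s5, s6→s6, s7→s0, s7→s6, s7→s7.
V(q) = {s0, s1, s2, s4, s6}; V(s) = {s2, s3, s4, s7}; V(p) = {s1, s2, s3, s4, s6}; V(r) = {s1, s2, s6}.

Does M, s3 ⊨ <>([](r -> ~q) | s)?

No

At s3: <>([](r -> ~q) | s) requires [](r -> ~q) | s at some successor in {s5}.
  At s5: [](r -> ~q) | s is false.
So <>([](r -> ~q) | s) is false at s3.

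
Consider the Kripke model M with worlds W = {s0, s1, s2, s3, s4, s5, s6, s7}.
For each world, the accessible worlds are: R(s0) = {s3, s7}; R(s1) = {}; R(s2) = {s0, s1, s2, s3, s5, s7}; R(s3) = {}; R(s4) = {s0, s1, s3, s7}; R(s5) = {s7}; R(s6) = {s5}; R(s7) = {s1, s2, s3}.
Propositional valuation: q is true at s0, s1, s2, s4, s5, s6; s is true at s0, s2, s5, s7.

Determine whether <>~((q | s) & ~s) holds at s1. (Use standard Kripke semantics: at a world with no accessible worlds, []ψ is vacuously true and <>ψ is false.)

No

Recall that <>ψ holds at a world iff ψ holds at some accessible world.
At s1: no accessible worlds, so <>~((q | s) & ~s) is false.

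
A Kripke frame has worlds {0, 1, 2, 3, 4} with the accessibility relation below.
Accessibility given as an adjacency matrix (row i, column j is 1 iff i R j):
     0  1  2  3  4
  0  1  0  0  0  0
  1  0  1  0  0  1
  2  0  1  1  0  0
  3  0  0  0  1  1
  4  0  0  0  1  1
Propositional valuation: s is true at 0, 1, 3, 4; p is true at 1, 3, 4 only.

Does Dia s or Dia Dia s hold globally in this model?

Let φ = Dia s or Dia Dia s. Evaluate φ at each world:
  0 (successors {0}): φ is true.
  1 (successors {1, 4}): φ is true.
  2 (successors {1, 2}): φ is true.
  3 (successors {3, 4}): φ is true.
  4 (successors {3, 4}): φ is true.
For instance, at 1:
  At 1: Dia s is true, Dia Dia s is true, so Dia s or Dia Dia s is true.
    At 1: Dia s requires s at some successor in {1, 4}.
      s holds at 1, so Dia s is true at 1.
    At 1: Dia Dia s requires Dia s at some successor in {1, 4}.
      Dia s holds at 1, so Dia Dia s is true at 1.

Yes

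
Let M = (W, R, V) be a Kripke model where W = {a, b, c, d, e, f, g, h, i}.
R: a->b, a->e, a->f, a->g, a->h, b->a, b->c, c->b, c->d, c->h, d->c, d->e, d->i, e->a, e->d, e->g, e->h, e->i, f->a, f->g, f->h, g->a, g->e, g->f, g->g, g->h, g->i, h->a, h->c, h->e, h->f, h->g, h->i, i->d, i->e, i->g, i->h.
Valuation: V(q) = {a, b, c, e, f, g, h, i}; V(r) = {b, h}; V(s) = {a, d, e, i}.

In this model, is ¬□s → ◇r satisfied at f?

At f: ¬□s is true, ◇r is true, so ¬□s → ◇r is true.
  At f: □s is false, so ¬□s is true.
    At f: □s requires s at every successor {a, g, h}.
      s fails at g, so □s is false at f.
  At f: ◇r requires r at some successor in {a, g, h}.
    r holds at h, so ◇r is true at f.

Yes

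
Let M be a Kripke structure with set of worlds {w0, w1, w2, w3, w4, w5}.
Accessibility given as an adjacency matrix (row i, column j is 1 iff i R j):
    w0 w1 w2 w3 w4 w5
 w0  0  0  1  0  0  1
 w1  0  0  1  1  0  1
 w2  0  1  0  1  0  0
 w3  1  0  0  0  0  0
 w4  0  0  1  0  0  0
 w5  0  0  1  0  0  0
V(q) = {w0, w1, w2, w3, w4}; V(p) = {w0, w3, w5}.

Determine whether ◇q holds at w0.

At w0: ◇q requires q at some successor in {w2, w5}.
  q holds at w2, so ◇q is true at w0.

Yes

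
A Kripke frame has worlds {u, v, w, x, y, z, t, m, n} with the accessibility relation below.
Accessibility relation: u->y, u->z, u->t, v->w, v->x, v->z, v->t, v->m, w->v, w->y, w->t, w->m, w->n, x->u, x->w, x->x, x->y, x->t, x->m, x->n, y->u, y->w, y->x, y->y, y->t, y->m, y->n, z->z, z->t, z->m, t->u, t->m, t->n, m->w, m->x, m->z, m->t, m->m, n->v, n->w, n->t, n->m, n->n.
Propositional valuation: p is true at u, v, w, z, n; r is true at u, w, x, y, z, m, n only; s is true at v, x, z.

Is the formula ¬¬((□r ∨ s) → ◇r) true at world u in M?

At u: ¬((□r ∨ s) → ◇r) is false, so ¬¬((□r ∨ s) → ◇r) is true.
  At u: (□r ∨ s) → ◇r is true, so ¬((□r ∨ s) → ◇r) is false.
    At u: □r ∨ s is false, ◇r is true, so (□r ∨ s) → ◇r is true.
      At u: □r is false, s is false, so □r ∨ s is false.
      At u: ◇r requires r at some successor in {y, z, t}.
        r holds at y, so ◇r is true at u.

Yes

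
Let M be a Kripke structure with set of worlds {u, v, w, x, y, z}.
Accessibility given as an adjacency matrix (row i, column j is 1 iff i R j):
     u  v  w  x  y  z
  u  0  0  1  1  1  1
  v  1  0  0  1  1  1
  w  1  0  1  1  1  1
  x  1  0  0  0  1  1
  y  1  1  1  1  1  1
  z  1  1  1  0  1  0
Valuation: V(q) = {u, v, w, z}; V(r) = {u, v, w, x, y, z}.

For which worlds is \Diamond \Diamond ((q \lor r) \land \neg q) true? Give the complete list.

u, v, w, x, y, z

Let φ = \Diamond \Diamond ((q \lor r) \land \neg q). Evaluate φ at each world:
  u (successors {w, x, y, z}): φ is true.
  v (successors {u, x, y, z}): φ is true.
  w (successors {u, w, x, y, z}): φ is true.
  x (successors {u, y, z}): φ is true.
  y (successors {u, v, w, x, y, z}): φ is true.
  z (successors {u, v, w, y}): φ is true.
For instance, at v:
  At v: \Diamond \Diamond ((q \lor r) \land \neg q) requires \Diamond ((q \lor r) \land \neg q) at some successor in {u, x, y, z}.
    \Diamond ((q \lor r) \land \neg q) holds at u, so \Diamond \Diamond ((q \lor r) \land \neg q) is true at v.
      At u: \Diamond ((q \lor r) \land \neg q) requires (q \lor r) \land \neg q at some successor in {w, x, y, z}.
        (q \lor r) \land \neg q holds at x, so \Diamond ((q \lor r) \land \neg q) is true at u.
Satisfying worlds: {u, v, w, x, y, z}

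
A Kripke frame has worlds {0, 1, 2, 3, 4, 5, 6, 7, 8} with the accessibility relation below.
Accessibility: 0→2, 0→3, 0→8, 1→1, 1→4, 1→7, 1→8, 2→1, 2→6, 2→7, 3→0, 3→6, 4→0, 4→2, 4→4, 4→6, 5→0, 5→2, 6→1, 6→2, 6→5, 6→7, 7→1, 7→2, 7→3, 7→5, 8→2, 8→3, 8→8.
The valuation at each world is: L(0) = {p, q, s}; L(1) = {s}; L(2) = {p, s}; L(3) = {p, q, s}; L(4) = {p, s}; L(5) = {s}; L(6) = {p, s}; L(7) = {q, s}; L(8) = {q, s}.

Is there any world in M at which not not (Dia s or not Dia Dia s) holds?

Yes

Let φ = not not (Dia s or not Dia Dia s). Evaluate φ at each world:
  0 (successors {2, 3, 8}): φ is true.
  1 (successors {1, 4, 7, 8}): φ is true.
  2 (successors {1, 6, 7}): φ is true.
  3 (successors {0, 6}): φ is true.
  4 (successors {0, 2, 4, 6}): φ is true.
  5 (successors {0, 2}): φ is true.
  6 (successors {1, 2, 5, 7}): φ is true.
  7 (successors {1, 2, 3, 5}): φ is true.
  8 (successors {2, 3, 8}): φ is true.
Detail at 0 (witness):
  At 0: not (Dia s or not Dia Dia s) is false, so not not (Dia s or not Dia Dia s) is true.
    At 0: Dia s or not Dia Dia s is true, so not (Dia s or not Dia Dia s) is false.
      At 0: Dia s is true, not Dia Dia s is false, so Dia s or not Dia Dia s is true.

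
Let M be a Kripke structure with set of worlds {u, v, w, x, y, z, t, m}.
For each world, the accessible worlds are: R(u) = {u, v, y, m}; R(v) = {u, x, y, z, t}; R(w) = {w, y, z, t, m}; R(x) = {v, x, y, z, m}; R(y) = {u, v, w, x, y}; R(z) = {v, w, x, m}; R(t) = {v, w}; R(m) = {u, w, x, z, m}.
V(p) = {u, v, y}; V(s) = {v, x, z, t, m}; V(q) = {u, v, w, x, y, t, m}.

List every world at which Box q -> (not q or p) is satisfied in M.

u, v, w, x, y, z, m

Recall that Box ψ holds at a world iff ψ holds at every accessible world, and Dia ψ holds iff ψ holds at some accessible world.
Let φ = Box q -> (not q or p). Evaluate φ at each world:
  u (successors {u, v, y, m}): φ is true.
  v (successors {u, x, y, z, t}): φ is true.
  w (successors {w, y, z, t, m}): φ is true.
  x (successors {v, x, y, z, m}): φ is true.
  y (successors {u, v, w, x, y}): φ is true.
  z (successors {v, w, x, m}): φ is true.
  t (successors {v, w}): φ is false.
  m (successors {u, w, x, z, m}): φ is true.
For instance, at t:
  At t: Box q is true, not q or p is false, so Box q -> (not q or p) is false.
    At t: Box q requires q at every successor {v, w}.
      At v: q is true.
      At w: q is true.
    So Box q is true at t.
Satisfying worlds: {u, v, w, x, y, z, m}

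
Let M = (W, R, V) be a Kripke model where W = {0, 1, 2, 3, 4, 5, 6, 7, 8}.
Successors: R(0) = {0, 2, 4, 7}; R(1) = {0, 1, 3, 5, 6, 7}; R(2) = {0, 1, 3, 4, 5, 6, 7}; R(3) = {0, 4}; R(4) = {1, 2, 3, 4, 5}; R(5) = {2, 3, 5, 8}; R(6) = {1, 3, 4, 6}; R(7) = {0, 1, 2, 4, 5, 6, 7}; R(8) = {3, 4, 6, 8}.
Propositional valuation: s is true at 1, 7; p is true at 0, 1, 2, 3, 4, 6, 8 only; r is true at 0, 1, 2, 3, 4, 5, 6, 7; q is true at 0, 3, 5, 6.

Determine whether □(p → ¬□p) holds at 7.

No

At 7: □(p → ¬□p) requires p → ¬□p at every successor {0, 1, 2, 4, 5, 6, 7}.
  p → ¬□p fails at 6, so □(p → ¬□p) is false at 7.
    At 6: p is true, ¬□p is false, so p → ¬□p is false.
      At 6: □p is true, so ¬□p is false.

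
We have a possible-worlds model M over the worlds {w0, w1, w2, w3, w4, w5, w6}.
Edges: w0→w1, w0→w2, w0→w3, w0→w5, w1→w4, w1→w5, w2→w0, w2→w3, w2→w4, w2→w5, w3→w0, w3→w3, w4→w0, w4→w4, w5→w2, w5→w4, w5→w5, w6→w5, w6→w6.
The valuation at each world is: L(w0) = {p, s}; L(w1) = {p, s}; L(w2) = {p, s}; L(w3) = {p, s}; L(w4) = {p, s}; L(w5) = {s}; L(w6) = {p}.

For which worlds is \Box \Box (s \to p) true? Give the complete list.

Recall that \Box ψ holds at a world iff ψ holds at every accessible world, and \Diamond ψ holds iff ψ holds at some accessible world.
Let φ = \Box \Box (s \to p). Evaluate φ at each world:
  w0 (successors {w1, w2, w3, w5}): φ is false.
  w1 (successors {w4, w5}): φ is false.
  w2 (successors {w0, w3, w4, w5}): φ is false.
  w3 (successors {w0, w3}): φ is false.
  w4 (successors {w0, w4}): φ is false.
  w5 (successors {w2, w4, w5}): φ is false.
  w6 (successors {w5, w6}): φ is false.
For instance, at w6:
  At w6: \Box \Box (s \to p) requires \Box (s \to p) at every successor {w5, w6}.
    \Box (s \to p) fails at w5, so \Box \Box (s \to p) is false at w6.
      At w5: \Box (s \to p) requires s \to p at every successor {w2, w4, w5}.
        s \to p fails at w5, so \Box (s \to p) is false at w5.
Satisfying worlds: none.

none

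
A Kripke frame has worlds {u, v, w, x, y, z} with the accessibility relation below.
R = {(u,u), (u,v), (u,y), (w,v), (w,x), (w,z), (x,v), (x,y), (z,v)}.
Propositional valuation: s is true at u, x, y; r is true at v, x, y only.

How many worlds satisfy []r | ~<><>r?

Recall that []ψ holds at a world iff ψ holds at every accessible world, and <>ψ holds iff ψ holds at some accessible world.
Let φ = []r | ~<><>r. Evaluate φ at each world:
  u (successors {u, v, y}): φ is false.
  v (successors ∅): φ is true.
  w (successors {v, x, z}): φ is false.
  x (successors {v, y}): φ is true.
  y (successors ∅): φ is true.
  z (successors {v}): φ is true.
For instance, at u:
  At u: []r is false, ~<><>r is false, so []r | ~<><>r is false.
    At u: []r requires r at every successor {u, v, y}.
      r fails at u, so []r is false at u.
    At u: <><>r is true, so ~<><>r is false.
      At u: <><>r requires <>r at some successor in {u, v, y}.
        <>r holds at u, so <><>r is true at u.
Satisfying worlds: {v, x, y, z}

4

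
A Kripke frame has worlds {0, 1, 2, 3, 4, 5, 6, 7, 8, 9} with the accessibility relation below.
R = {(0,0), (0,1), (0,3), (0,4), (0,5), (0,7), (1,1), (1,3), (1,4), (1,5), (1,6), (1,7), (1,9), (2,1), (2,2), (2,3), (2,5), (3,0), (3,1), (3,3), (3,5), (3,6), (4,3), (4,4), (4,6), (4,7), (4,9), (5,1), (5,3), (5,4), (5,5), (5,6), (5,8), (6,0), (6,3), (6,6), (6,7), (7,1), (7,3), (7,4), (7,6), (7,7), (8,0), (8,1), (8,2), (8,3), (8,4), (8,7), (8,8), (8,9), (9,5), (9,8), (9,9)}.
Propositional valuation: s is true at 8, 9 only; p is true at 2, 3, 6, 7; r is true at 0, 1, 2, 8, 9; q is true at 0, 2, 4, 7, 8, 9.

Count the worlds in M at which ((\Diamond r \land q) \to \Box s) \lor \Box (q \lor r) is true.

4

Let φ = ((\Diamond r \land q) \to \Box s) \lor \Box (q \lor r). Evaluate φ at each world:
  0 (successors {0, 1, 3, 4, 5, 7}): φ is false.
  1 (successors {1, 3, 4, 5, 6, 7, 9}): φ is true.
  2 (successors {1, 2, 3, 5}): φ is false.
  3 (successors {0, 1, 3, 5, 6}): φ is true.
  4 (successors {3, 4, 6, 7, 9}): φ is false.
  5 (successors {1, 3, 4, 5, 6, 8}): φ is true.
  6 (successors {0, 3, 6, 7}): φ is true.
  7 (successors {1, 3, 4, 6, 7}): φ is false.
  8 (successors {0, 1, 2, 3, 4, 7, 8, 9}): φ is false.
  9 (successors {5, 8, 9}): φ is false.
For instance, at 7:
  At 7: (\Diamond r \land q) \to \Box s is false, \Box (q \lor r) is false, so ((\Diamond r \land q) \to \Box s) \lor \Box (q \lor r) is false.
    At 7: \Diamond r \land q is true, \Box s is false, so (\Diamond r \land q) \to \Box s is false.
      At 7: \Diamond r is true, q is true, so \Diamond r \land q is true.
      At 7: \Box s requires s at every successor {1, 3, 4, 6, 7}.
        s fails at 1, so \Box s is false at 7.
    At 7: \Box (q \lor r) requires q \lor r at every successor {1, 3, 4, 6, 7}.
      q \lor r fails at 3, so \Box (q \lor r) is false at 7.
Satisfying worlds: {1, 3, 5, 6}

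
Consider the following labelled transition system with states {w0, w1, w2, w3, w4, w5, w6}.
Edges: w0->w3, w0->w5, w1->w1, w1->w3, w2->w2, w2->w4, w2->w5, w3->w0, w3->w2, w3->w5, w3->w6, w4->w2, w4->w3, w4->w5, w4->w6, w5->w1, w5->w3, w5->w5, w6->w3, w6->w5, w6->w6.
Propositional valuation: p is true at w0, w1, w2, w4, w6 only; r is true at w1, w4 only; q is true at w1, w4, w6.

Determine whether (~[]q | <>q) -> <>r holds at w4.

No

Recall that []ψ holds at a world iff ψ holds at every accessible world, and <>ψ holds iff ψ holds at some accessible world.
At w4: ~[]q | <>q is true, <>r is false, so (~[]q | <>q) -> <>r is false.
  At w4: ~[]q is true, <>q is true, so ~[]q | <>q is true.
    At w4: []q is false, so ~[]q is true.
      At w4: []q requires q at every successor {w2, w3, w5, w6}.
        q fails at w2, so []q is false at w4.
    At w4: <>q requires q at some successor in {w2, w3, w5, w6}.
      q holds at w6, so <>q is true at w4.
  At w4: <>r requires r at some successor in {w2, w3, w5, w6}.
    At w2: r is false.
    At w3: r is false.
    At w5: r is false.
    At w6: r is false.
  So <>r is false at w4.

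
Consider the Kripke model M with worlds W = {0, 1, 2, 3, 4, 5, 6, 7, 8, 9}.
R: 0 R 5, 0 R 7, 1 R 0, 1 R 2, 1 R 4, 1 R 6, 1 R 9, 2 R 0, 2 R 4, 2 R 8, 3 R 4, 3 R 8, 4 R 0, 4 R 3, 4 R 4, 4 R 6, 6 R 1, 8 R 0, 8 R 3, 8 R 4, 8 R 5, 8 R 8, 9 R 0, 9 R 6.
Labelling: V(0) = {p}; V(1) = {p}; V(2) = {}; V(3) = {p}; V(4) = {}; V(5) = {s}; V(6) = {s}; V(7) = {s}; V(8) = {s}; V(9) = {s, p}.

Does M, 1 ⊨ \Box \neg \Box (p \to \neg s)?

No

At 1: \Box \neg \Box (p \to \neg s) requires \neg \Box (p \to \neg s) at every successor {0, 2, 4, 6, 9}.
  \neg \Box (p \to \neg s) fails at 0, so \Box \neg \Box (p \to \neg s) is false at 1.
    At 0: \Box (p \to \neg s) is true, so \neg \Box (p \to \neg s) is false.
      At 0: \Box (p \to \neg s) requires p \to \neg s at every successor {5, 7}.
        At 5: p \to \neg s is true.
        At 7: p \to \neg s is true.
      So \Box (p \to \neg s) is true at 0.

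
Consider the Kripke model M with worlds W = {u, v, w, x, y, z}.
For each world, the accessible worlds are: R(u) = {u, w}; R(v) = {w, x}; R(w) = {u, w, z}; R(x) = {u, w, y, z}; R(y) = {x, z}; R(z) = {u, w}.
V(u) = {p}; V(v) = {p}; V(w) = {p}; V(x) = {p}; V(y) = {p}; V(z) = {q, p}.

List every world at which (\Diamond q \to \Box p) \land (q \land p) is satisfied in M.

Recall that \Box ψ holds at a world iff ψ holds at every accessible world, and \Diamond ψ holds iff ψ holds at some accessible world.
Let φ = (\Diamond q \to \Box p) \land (q \land p). Evaluate φ at each world:
  u (successors {u, w}): φ is false.
  v (successors {w, x}): φ is false.
  w (successors {u, w, z}): φ is false.
  x (successors {u, w, y, z}): φ is false.
  y (successors {x, z}): φ is false.
  z (successors {u, w}): φ is true.
For instance, at u:
  At u: \Diamond q \to \Box p is true, q \land p is false, so (\Diamond q \to \Box p) \land (q \land p) is false.
    At u: \Diamond q is false, \Box p is true, so \Diamond q \to \Box p is true.
      At u: \Diamond q requires q at some successor in {u, w}.
        At u: q is false.
        At w: q is false.
      So \Diamond q is false at u.
      At u: \Box p requires p at every successor {u, w}.
        At u: p is true.
        At w: p is true.
      So \Box p is true at u.
Satisfying worlds: {z}

z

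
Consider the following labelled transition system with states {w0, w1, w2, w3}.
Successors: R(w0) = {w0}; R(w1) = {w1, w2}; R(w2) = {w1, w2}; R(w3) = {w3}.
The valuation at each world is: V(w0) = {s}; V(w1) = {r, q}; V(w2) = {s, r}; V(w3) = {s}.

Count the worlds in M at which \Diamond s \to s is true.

3

Let φ = \Diamond s \to s. Evaluate φ at each world:
  w0 (successors {w0}): φ is true.
  w1 (successors {w1, w2}): φ is false.
  w2 (successors {w1, w2}): φ is true.
  w3 (successors {w3}): φ is true.
For instance, at w2:
  At w2: \Diamond s is true, s is true, so \Diamond s \to s is true.
    At w2: \Diamond s requires s at some successor in {w1, w2}.
      s holds at w2, so \Diamond s is true at w2.
Satisfying worlds: {w0, w2, w3}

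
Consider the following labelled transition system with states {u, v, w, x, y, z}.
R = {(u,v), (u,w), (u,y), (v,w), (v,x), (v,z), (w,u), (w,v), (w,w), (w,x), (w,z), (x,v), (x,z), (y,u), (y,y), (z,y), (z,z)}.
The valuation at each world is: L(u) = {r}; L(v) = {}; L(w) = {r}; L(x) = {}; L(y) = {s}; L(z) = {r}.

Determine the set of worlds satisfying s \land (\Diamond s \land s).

Let φ = s \land (\Diamond s \land s). Evaluate φ at each world:
  u (successors {v, w, y}): φ is false.
  v (successors {w, x, z}): φ is false.
  w (successors {u, v, w, x, z}): φ is false.
  x (successors {v, z}): φ is false.
  y (successors {u, y}): φ is true.
  z (successors {y, z}): φ is false.
For instance, at z:
  At z: s is false, \Diamond s \land s is false, so s \land (\Diamond s \land s) is false.
    At z: \Diamond s is true, s is false, so \Diamond s \land s is false.
      At z: \Diamond s requires s at some successor in {y, z}.
        s holds at y, so \Diamond s is true at z.
Satisfying worlds: {y}

y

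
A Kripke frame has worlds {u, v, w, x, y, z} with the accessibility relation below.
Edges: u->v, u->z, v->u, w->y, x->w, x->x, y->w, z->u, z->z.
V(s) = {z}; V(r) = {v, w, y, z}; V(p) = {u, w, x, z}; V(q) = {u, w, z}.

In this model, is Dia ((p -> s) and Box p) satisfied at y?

No

At y: Dia ((p -> s) and Box p) requires (p -> s) and Box p at some successor in {w}.
  At w: (p -> s) and Box p is false.
So Dia ((p -> s) and Box p) is false at y.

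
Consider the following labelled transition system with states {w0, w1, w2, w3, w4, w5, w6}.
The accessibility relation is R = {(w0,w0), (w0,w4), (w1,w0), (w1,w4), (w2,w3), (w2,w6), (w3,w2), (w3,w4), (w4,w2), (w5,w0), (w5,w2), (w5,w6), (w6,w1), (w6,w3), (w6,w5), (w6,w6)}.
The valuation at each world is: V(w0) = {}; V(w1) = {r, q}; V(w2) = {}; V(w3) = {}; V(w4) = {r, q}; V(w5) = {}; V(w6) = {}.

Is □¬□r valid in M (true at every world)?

Yes

Recall that □ψ holds at a world iff ψ holds at every accessible world, and ◇ψ holds iff ψ holds at some accessible world.
Let φ = □¬□r. Evaluate φ at each world:
  w0 (successors {w0, w4}): φ is true.
  w1 (successors {w0, w4}): φ is true.
  w2 (successors {w3, w6}): φ is true.
  w3 (successors {w2, w4}): φ is true.
  w4 (successors {w2}): φ is true.
  w5 (successors {w0, w2, w6}): φ is true.
  w6 (successors {w1, w3, w5, w6}): φ is true.
For instance, at w6:
  At w6: □¬□r requires ¬□r at every successor {w1, w3, w5, w6}.
    At w1: ¬□r is true.
    At w3: ¬□r is true.
    At w5: ¬□r is true.
    At w6: ¬□r is true.
  So □¬□r is true at w6.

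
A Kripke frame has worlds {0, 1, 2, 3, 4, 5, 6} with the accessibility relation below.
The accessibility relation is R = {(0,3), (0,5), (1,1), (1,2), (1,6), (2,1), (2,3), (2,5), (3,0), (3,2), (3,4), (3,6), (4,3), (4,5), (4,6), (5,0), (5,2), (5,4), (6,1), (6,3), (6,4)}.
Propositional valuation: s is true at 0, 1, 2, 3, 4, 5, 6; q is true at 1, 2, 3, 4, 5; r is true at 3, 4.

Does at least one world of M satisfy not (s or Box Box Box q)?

Let φ = not (s or Box Box Box q). Evaluate φ at each world:
  0 (successors {3, 5}): φ is false.
  1 (successors {1, 2, 6}): φ is false.
  2 (successors {1, 3, 5}): φ is false.
  3 (successors {0, 2, 4, 6}): φ is false.
  4 (successors {3, 5, 6}): φ is false.
  5 (successors {0, 2, 4}): φ is false.
  6 (successors {1, 3, 4}): φ is false.
For instance, at 3:
  At 3: s or Box Box Box q is true, so not (s or Box Box Box q) is false.
    At 3: s is true, Box Box Box q is false, so s or Box Box Box q is true.
      At 3: Box Box Box q requires Box Box q at every successor {0, 2, 4, 6}.
        Box Box q fails at 0, so Box Box Box q is false at 3.

No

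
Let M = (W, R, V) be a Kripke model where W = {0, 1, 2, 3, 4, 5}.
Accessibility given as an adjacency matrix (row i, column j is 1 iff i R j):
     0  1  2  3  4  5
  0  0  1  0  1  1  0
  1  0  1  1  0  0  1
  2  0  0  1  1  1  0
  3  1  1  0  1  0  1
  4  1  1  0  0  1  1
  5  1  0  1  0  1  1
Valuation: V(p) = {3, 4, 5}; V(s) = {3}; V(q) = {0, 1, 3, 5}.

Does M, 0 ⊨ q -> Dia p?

Yes

At 0: q is true, Dia p is true, so q -> Dia p is true.
  At 0: Dia p requires p at some successor in {1, 3, 4}.
    p holds at 3, so Dia p is true at 0.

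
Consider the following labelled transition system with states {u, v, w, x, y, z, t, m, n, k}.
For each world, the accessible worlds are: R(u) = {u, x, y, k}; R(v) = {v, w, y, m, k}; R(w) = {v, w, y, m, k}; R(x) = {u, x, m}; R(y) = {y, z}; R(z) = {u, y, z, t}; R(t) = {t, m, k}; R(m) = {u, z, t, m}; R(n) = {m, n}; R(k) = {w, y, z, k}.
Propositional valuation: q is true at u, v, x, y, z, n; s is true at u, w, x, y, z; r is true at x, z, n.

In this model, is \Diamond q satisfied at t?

At t: \Diamond q requires q at some successor in {t, m, k}.
  At t: q is false.
  At m: q is false.
  At k: q is false.
So \Diamond q is false at t.

No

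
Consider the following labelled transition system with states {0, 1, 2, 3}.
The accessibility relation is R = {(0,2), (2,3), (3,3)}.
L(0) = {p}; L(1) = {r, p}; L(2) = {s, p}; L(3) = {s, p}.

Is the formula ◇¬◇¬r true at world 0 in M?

Recall that ◇ψ holds at a world iff ψ holds at some accessible world.
At 0: ◇¬◇¬r requires ¬◇¬r at some successor in {2}.
  At 2: ¬◇¬r is false.
So ◇¬◇¬r is false at 0.

No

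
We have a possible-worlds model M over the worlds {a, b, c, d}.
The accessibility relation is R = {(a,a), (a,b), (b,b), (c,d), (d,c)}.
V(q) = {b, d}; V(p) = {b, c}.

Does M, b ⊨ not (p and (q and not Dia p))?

At b: p and (q and not Dia p) is false, so not (p and (q and not Dia p)) is true.
  At b: p is true, q and not Dia p is false, so p and (q and not Dia p) is false.
    At b: q is true, not Dia p is false, so q and not Dia p is false.
      At b: Dia p is true, so not Dia p is false.

Yes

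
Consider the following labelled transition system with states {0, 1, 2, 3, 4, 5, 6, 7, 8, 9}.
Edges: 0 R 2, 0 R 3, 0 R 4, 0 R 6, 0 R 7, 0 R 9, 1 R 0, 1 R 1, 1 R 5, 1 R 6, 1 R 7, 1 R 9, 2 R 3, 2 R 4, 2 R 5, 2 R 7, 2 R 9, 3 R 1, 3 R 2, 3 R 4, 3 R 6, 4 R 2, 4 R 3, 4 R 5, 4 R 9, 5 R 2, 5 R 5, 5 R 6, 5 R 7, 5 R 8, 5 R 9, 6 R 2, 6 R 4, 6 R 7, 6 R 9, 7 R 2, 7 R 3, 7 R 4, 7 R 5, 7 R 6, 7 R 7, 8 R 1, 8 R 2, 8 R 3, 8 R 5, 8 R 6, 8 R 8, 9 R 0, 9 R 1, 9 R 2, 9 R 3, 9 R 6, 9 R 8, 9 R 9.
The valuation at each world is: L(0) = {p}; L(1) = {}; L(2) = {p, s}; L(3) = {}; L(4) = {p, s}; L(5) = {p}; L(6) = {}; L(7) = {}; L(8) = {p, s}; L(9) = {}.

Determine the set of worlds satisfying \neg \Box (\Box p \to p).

none

Recall that \Box ψ holds at a world iff ψ holds at every accessible world, and \Diamond ψ holds iff ψ holds at some accessible world.
Let φ = \neg \Box (\Box p \to p). Evaluate φ at each world:
  0 (successors {2, 3, 4, 6, 7, 9}): φ is false.
  1 (successors {0, 1, 5, 6, 7, 9}): φ is false.
  2 (successors {3, 4, 5, 7, 9}): φ is false.
  3 (successors {1, 2, 4, 6}): φ is false.
  4 (successors {2, 3, 5, 9}): φ is false.
  5 (successors {2, 5, 6, 7, 8, 9}): φ is false.
  6 (successors {2, 4, 7, 9}): φ is false.
  7 (successors {2, 3, 4, 5, 6, 7}): φ is false.
  8 (successors {1, 2, 3, 5, 6, 8}): φ is false.
  9 (successors {0, 1, 2, 3, 6, 8, 9}): φ is false.
For instance, at 3:
  At 3: \Box (\Box p \to p) is true, so \neg \Box (\Box p \to p) is false.
    At 3: \Box (\Box p \to p) requires \Box p \to p at every successor {1, 2, 4, 6}.
      At 1: \Box p \to p is true.
      At 2: \Box p \to p is true.
      At 4: \Box p \to p is true.
      At 6: \Box p \to p is true.
    So \Box (\Box p \to p) is true at 3.
Satisfying worlds: none.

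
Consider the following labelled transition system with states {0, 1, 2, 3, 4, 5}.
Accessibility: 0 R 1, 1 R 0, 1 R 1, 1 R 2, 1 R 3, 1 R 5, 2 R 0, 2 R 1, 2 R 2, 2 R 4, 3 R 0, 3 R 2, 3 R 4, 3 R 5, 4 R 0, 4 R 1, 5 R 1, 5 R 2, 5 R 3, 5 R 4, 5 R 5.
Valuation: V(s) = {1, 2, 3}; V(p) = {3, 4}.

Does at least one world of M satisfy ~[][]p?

Let φ = ~[][]p. Evaluate φ at each world:
  0 (successors {1}): φ is true.
  1 (successors {0, 1, 2, 3, 5}): φ is true.
  2 (successors {0, 1, 2, 4}): φ is true.
  3 (successors {0, 2, 4, 5}): φ is true.
  4 (successors {0, 1}): φ is true.
  5 (successors {1, 2, 3, 4, 5}): φ is true.
Detail at 0 (witness):
  At 0: [][]p is false, so ~[][]p is true.
    At 0: [][]p requires []p at every successor {1}.
      []p fails at 1, so [][]p is false at 0.

Yes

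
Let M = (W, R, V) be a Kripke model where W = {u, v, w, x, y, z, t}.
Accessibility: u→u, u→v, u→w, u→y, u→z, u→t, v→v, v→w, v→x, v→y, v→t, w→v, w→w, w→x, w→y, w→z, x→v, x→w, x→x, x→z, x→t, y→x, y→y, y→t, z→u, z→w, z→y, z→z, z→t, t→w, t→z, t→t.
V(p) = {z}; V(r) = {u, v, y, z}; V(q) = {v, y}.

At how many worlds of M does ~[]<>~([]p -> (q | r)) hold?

Recall that []ψ holds at a world iff ψ holds at every accessible world, and <>ψ holds iff ψ holds at some accessible world.
Let φ = ~[]<>~([]p -> (q | r)). Evaluate φ at each world:
  u (successors {u, v, w, y, z, t}): φ is true.
  v (successors {v, w, x, y, t}): φ is true.
  w (successors {v, w, x, y, z}): φ is true.
  x (successors {v, w, x, z, t}): φ is true.
  y (successors {x, y, t}): φ is true.
  z (successors {u, w, y, z, t}): φ is true.
  t (successors {w, z, t}): φ is true.
For instance, at t:
  At t: []<>~([]p -> (q | r)) is false, so ~[]<>~([]p -> (q | r)) is true.
    At t: []<>~([]p -> (q | r)) requires <>~([]p -> (q | r)) at every successor {w, z, t}.
      <>~([]p -> (q | r)) fails at w, so []<>~([]p -> (q | r)) is false at t.
Satisfying worlds: {u, v, w, x, y, z, t}

7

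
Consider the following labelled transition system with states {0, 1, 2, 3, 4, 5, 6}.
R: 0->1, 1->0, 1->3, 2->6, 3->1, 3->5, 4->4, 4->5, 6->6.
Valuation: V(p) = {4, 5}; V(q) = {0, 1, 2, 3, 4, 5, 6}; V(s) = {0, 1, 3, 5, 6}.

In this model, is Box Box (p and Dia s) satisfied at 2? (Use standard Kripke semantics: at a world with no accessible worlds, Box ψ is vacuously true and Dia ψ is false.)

No

At 2: Box Box (p and Dia s) requires Box (p and Dia s) at every successor {6}.
  Box (p and Dia s) fails at 6, so Box Box (p and Dia s) is false at 2.
    At 6: Box (p and Dia s) requires p and Dia s at every successor {6}.
      p and Dia s fails at 6, so Box (p and Dia s) is false at 6.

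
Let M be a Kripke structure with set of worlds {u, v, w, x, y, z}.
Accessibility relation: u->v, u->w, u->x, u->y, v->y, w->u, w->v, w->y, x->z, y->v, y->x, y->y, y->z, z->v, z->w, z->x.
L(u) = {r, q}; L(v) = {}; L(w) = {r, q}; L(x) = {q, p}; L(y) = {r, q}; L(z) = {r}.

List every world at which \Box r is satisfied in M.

Recall that \Box ψ holds at a world iff ψ holds at every accessible world, and \Diamond ψ holds iff ψ holds at some accessible world.
Let φ = \Box r. Evaluate φ at each world:
  u (successors {v, w, x, y}): φ is false.
  v (successors {y}): φ is true.
  w (successors {u, v, y}): φ is false.
  x (successors {z}): φ is true.
  y (successors {v, x, y, z}): φ is false.
  z (successors {v, w, x}): φ is false.
For instance, at z:
  At z: \Box r requires r at every successor {v, w, x}.
    r fails at v, so \Box r is false at z.
Satisfying worlds: {v, x}

v, x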